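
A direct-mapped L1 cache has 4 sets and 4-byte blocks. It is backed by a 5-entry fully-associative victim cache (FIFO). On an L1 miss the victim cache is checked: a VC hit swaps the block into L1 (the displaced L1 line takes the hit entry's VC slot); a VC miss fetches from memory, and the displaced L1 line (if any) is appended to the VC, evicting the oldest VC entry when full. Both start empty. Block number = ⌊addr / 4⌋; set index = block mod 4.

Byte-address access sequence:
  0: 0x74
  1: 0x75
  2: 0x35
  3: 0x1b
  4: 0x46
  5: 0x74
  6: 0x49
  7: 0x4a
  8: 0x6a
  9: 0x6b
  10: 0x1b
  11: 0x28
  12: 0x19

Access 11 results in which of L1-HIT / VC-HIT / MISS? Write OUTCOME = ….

OUTCOME = MISS

0: 0x74 (blk 29, set 1) → MISS  vc=[]
1: 0x75 (blk 29, set 1) → L1-HIT  vc=[]
2: 0x35 (blk 13, set 1) → MISS  vc=[29]
3: 0x1b (blk 6, set 2) → MISS  vc=[29]
4: 0x46 (blk 17, set 1) → MISS  vc=[29, 13]
5: 0x74 (blk 29, set 1) → VC-HIT  vc=[17, 13]
6: 0x49 (blk 18, set 2) → MISS  vc=[17, 13, 6]
7: 0x4a (blk 18, set 2) → L1-HIT  vc=[17, 13, 6]
8: 0x6a (blk 26, set 2) → MISS  vc=[17, 13, 6, 18]
9: 0x6b (blk 26, set 2) → L1-HIT  vc=[17, 13, 6, 18]
10: 0x1b (blk 6, set 2) → VC-HIT  vc=[17, 13, 26, 18]
11: 0x28 (blk 10, set 2) → MISS  vc=[17, 13, 26, 18, 6]
12: 0x19 (blk 6, set 2) → VC-HIT  vc=[17, 13, 26, 18, 10]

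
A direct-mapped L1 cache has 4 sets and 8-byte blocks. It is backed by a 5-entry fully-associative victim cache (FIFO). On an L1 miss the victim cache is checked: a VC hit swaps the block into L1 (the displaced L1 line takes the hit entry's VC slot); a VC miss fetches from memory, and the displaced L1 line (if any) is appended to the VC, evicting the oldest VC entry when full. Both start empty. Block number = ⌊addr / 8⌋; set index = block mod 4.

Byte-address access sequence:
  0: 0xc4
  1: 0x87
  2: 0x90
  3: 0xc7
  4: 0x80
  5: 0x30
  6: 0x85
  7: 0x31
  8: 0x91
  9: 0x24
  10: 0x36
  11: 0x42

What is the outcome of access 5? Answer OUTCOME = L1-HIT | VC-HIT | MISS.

OUTCOME = MISS

#0 0xc4→b24/s0 MISS; vc=[]
#1 0x87→b16/s0 MISS; vc=[24]
#2 0x90→b18/s2 MISS; vc=[24]
#3 0xc7→b24/s0 VC-HIT; vc=[16]
#4 0x80→b16/s0 VC-HIT; vc=[24]
#5 0x30→b6/s2 MISS; vc=[24,18]
#6 0x85→b16/s0 L1-HIT; vc=[24,18]
#7 0x31→b6/s2 L1-HIT; vc=[24,18]
#8 0x91→b18/s2 VC-HIT; vc=[24,6]
#9 0x24→b4/s0 MISS; vc=[24,6,16]
#10 0x36→b6/s2 VC-HIT; vc=[24,18,16]
#11 0x42→b8/s0 MISS; vc=[24,18,16,4]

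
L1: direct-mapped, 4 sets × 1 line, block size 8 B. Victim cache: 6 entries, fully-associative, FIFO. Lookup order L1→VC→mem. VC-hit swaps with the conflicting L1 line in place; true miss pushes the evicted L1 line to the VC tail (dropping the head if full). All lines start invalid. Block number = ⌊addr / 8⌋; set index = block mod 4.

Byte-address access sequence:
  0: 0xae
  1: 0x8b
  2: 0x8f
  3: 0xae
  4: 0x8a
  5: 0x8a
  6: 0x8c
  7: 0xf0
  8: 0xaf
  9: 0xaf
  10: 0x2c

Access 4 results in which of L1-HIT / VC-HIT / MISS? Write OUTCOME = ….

OUTCOME = VC-HIT

#0 0xae→b21/s1 MISS; vc=[]
#1 0x8b→b17/s1 MISS; vc=[21]
#2 0x8f→b17/s1 L1-HIT; vc=[21]
#3 0xae→b21/s1 VC-HIT; vc=[17]
#4 0x8a→b17/s1 VC-HIT; vc=[21]
#5 0x8a→b17/s1 L1-HIT; vc=[21]
#6 0x8c→b17/s1 L1-HIT; vc=[21]
#7 0xf0→b30/s2 MISS; vc=[21]
#8 0xaf→b21/s1 VC-HIT; vc=[17]
#9 0xaf→b21/s1 L1-HIT; vc=[17]
#10 0x2c→b5/s1 MISS; vc=[17,21]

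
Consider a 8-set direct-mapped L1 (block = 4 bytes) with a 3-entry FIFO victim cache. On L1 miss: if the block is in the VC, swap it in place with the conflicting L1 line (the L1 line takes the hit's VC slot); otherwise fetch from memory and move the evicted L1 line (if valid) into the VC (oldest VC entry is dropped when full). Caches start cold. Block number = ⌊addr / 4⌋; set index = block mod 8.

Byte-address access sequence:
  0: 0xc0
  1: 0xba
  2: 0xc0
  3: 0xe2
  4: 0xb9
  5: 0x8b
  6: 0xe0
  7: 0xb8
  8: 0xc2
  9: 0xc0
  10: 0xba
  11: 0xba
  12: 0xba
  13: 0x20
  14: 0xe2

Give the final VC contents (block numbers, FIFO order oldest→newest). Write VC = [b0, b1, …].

#0 0xc0→b48/s0 MISS; vc=[]
#1 0xba→b46/s6 MISS; vc=[]
#2 0xc0→b48/s0 L1-HIT; vc=[]
#3 0xe2→b56/s0 MISS; vc=[48]
#4 0xb9→b46/s6 L1-HIT; vc=[48]
#5 0x8b→b34/s2 MISS; vc=[48]
#6 0xe0→b56/s0 L1-HIT; vc=[48]
#7 0xb8→b46/s6 L1-HIT; vc=[48]
#8 0xc2→b48/s0 VC-HIT; vc=[56]
#9 0xc0→b48/s0 L1-HIT; vc=[56]
#10 0xba→b46/s6 L1-HIT; vc=[56]
#11 0xba→b46/s6 L1-HIT; vc=[56]
#12 0xba→b46/s6 L1-HIT; vc=[56]
#13 0x20→b8/s0 MISS; vc=[56,48]
#14 0xe2→b56/s0 VC-HIT; vc=[8,48]

VC = [8, 48]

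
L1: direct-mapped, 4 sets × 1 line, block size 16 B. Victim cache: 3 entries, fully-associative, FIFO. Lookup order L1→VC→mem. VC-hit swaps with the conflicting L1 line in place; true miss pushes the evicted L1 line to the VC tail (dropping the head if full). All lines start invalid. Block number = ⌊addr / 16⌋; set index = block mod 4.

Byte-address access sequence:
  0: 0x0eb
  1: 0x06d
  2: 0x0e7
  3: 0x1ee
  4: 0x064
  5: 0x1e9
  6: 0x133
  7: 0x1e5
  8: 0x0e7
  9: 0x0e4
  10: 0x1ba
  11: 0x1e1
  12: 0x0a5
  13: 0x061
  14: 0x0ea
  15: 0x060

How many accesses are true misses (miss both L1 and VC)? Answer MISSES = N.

0: 0xeb (blk 14, set 2) → MISS  vc=[]
1: 0x6d (blk 6, set 2) → MISS  vc=[14]
2: 0xe7 (blk 14, set 2) → VC-HIT  vc=[6]
3: 0x1ee (blk 30, set 2) → MISS  vc=[6, 14]
4: 0x64 (blk 6, set 2) → VC-HIT  vc=[30, 14]
5: 0x1e9 (blk 30, set 2) → VC-HIT  vc=[6, 14]
6: 0x133 (blk 19, set 3) → MISS  vc=[6, 14]
7: 0x1e5 (blk 30, set 2) → L1-HIT  vc=[6, 14]
8: 0xe7 (blk 14, set 2) → VC-HIT  vc=[6, 30]
9: 0xe4 (blk 14, set 2) → L1-HIT  vc=[6, 30]
10: 0x1ba (blk 27, set 3) → MISS  vc=[6, 30, 19]
11: 0x1e1 (blk 30, set 2) → VC-HIT  vc=[6, 14, 19]
12: 0xa5 (blk 10, set 2) → MISS  vc=[14, 19, 30]
13: 0x61 (blk 6, set 2) → MISS  vc=[19, 30, 10]
14: 0xea (blk 14, set 2) → MISS  vc=[30, 10, 6]
15: 0x60 (blk 6, set 2) → VC-HIT  vc=[30, 10, 14]

MISSES = 8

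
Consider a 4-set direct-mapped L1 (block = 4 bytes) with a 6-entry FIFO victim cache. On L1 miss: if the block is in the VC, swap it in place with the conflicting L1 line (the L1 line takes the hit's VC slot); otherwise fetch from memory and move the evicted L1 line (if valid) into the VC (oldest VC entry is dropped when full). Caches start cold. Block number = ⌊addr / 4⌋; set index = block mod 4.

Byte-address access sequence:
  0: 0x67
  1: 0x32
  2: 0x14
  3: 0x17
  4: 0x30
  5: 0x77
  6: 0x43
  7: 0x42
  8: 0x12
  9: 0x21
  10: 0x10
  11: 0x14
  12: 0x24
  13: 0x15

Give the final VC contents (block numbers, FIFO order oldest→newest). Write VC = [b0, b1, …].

VC = [25, 29, 12, 16, 8, 9]

  [0] addr=0x67 blk=25 s=1: MISS | VC []
  [1] addr=0x32 blk=12 s=0: MISS | VC []
  [2] addr=0x14 blk=5 s=1: MISS | VC [25]
  [3] addr=0x17 blk=5 s=1: L1-HIT | VC [25]
  [4] addr=0x30 blk=12 s=0: L1-HIT | VC [25]
  [5] addr=0x77 blk=29 s=1: MISS | VC [25, 5]
  [6] addr=0x43 blk=16 s=0: MISS | VC [25, 5, 12]
  [7] addr=0x42 blk=16 s=0: L1-HIT | VC [25, 5, 12]
  [8] addr=0x12 blk=4 s=0: MISS | VC [25, 5, 12, 16]
  [9] addr=0x21 blk=8 s=0: MISS | VC [25, 5, 12, 16, 4]
  [10] addr=0x10 blk=4 s=0: VC-HIT | VC [25, 5, 12, 16, 8]
  [11] addr=0x14 blk=5 s=1: VC-HIT | VC [25, 29, 12, 16, 8]
  [12] addr=0x24 blk=9 s=1: MISS | VC [25, 29, 12, 16, 8, 5]
  [13] addr=0x15 blk=5 s=1: VC-HIT | VC [25, 29, 12, 16, 8, 9]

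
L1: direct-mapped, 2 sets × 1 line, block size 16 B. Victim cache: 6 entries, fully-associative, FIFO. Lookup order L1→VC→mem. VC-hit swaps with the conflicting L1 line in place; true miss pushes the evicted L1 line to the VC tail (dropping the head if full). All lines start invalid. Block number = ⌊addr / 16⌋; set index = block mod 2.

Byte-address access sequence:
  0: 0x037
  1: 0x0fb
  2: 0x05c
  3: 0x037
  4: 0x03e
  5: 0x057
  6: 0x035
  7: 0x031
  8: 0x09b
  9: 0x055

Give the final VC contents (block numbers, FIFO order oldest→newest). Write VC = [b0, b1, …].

  [0] addr=0x37 blk=3 s=1: MISS | VC []
  [1] addr=0xfb blk=15 s=1: MISS | VC [3]
  [2] addr=0x5c blk=5 s=1: MISS | VC [3, 15]
  [3] addr=0x37 blk=3 s=1: VC-HIT | VC [5, 15]
  [4] addr=0x3e blk=3 s=1: L1-HIT | VC [5, 15]
  [5] addr=0x57 blk=5 s=1: VC-HIT | VC [3, 15]
  [6] addr=0x35 blk=3 s=1: VC-HIT | VC [5, 15]
  [7] addr=0x31 blk=3 s=1: L1-HIT | VC [5, 15]
  [8] addr=0x9b blk=9 s=1: MISS | VC [5, 15, 3]
  [9] addr=0x55 blk=5 s=1: VC-HIT | VC [9, 15, 3]

VC = [9, 15, 3]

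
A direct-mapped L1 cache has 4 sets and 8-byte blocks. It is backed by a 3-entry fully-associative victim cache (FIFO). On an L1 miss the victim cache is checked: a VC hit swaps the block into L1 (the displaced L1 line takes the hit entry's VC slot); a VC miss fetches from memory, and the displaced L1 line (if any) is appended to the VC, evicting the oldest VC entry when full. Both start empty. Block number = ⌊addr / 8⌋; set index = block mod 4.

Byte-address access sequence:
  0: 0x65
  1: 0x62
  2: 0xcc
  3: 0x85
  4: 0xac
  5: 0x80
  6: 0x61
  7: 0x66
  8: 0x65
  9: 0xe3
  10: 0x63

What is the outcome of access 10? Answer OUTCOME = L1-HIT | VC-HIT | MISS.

  [0] addr=0x65 blk=12 s=0: MISS | VC []
  [1] addr=0x62 blk=12 s=0: L1-HIT | VC []
  [2] addr=0xcc blk=25 s=1: MISS | VC []
  [3] addr=0x85 blk=16 s=0: MISS | VC [12]
  [4] addr=0xac blk=21 s=1: MISS | VC [12, 25]
  [5] addr=0x80 blk=16 s=0: L1-HIT | VC [12, 25]
  [6] addr=0x61 blk=12 s=0: VC-HIT | VC [16, 25]
  [7] addr=0x66 blk=12 s=0: L1-HIT | VC [16, 25]
  [8] addr=0x65 blk=12 s=0: L1-HIT | VC [16, 25]
  [9] addr=0xe3 blk=28 s=0: MISS | VC [16, 25, 12]
  [10] addr=0x63 blk=12 s=0: VC-HIT | VC [16, 25, 28]

OUTCOME = VC-HIT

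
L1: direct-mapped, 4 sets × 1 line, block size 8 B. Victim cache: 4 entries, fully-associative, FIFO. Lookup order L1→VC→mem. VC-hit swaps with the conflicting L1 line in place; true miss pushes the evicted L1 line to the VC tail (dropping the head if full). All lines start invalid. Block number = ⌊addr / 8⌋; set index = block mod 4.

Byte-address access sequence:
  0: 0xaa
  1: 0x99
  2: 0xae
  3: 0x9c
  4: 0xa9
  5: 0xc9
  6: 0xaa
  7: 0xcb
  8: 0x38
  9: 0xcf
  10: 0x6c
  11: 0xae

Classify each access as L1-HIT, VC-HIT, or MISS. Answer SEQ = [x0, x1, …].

SEQ = [MISS, MISS, L1-HIT, L1-HIT, L1-HIT, MISS, VC-HIT, VC-HIT, MISS, L1-HIT, MISS, VC-HIT]

#0 0xaa→b21/s1 MISS; vc=[]
#1 0x99→b19/s3 MISS; vc=[]
#2 0xae→b21/s1 L1-HIT; vc=[]
#3 0x9c→b19/s3 L1-HIT; vc=[]
#4 0xa9→b21/s1 L1-HIT; vc=[]
#5 0xc9→b25/s1 MISS; vc=[21]
#6 0xaa→b21/s1 VC-HIT; vc=[25]
#7 0xcb→b25/s1 VC-HIT; vc=[21]
#8 0x38→b7/s3 MISS; vc=[21,19]
#9 0xcf→b25/s1 L1-HIT; vc=[21,19]
#10 0x6c→b13/s1 MISS; vc=[21,19,25]
#11 0xae→b21/s1 VC-HIT; vc=[13,19,25]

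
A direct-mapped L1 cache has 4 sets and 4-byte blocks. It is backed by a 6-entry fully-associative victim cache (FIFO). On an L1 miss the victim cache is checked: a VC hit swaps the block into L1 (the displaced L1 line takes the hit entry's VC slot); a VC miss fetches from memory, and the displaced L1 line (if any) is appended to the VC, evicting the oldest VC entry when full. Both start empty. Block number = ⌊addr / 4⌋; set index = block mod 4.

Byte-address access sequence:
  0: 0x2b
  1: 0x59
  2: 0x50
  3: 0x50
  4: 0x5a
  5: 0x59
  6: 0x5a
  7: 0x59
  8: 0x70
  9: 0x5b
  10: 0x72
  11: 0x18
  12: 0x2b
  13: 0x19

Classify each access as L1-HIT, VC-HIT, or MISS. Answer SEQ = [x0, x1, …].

0: 0x2b (blk 10, set 2) → MISS  vc=[]
1: 0x59 (blk 22, set 2) → MISS  vc=[10]
2: 0x50 (blk 20, set 0) → MISS  vc=[10]
3: 0x50 (blk 20, set 0) → L1-HIT  vc=[10]
4: 0x5a (blk 22, set 2) → L1-HIT  vc=[10]
5: 0x59 (blk 22, set 2) → L1-HIT  vc=[10]
6: 0x5a (blk 22, set 2) → L1-HIT  vc=[10]
7: 0x59 (blk 22, set 2) → L1-HIT  vc=[10]
8: 0x70 (blk 28, set 0) → MISS  vc=[10, 20]
9: 0x5b (blk 22, set 2) → L1-HIT  vc=[10, 20]
10: 0x72 (blk 28, set 0) → L1-HIT  vc=[10, 20]
11: 0x18 (blk 6, set 2) → MISS  vc=[10, 20, 22]
12: 0x2b (blk 10, set 2) → VC-HIT  vc=[6, 20, 22]
13: 0x19 (blk 6, set 2) → VC-HIT  vc=[10, 20, 22]

SEQ = [MISS, MISS, MISS, L1-HIT, L1-HIT, L1-HIT, L1-HIT, L1-HIT, MISS, L1-HIT, L1-HIT, MISS, VC-HIT, VC-HIT]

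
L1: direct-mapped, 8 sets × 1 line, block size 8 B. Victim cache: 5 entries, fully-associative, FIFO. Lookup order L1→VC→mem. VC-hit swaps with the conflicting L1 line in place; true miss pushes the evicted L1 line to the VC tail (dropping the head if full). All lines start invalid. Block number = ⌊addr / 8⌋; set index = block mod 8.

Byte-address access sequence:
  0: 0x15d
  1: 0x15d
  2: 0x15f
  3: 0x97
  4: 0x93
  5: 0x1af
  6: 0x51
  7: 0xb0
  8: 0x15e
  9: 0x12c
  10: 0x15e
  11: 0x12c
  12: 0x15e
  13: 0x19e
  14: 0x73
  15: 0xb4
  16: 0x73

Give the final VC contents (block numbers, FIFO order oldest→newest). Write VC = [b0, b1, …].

#0 0x15d→b43/s3 MISS; vc=[]
#1 0x15d→b43/s3 L1-HIT; vc=[]
#2 0x15f→b43/s3 L1-HIT; vc=[]
#3 0x97→b18/s2 MISS; vc=[]
#4 0x93→b18/s2 L1-HIT; vc=[]
#5 0x1af→b53/s5 MISS; vc=[]
#6 0x51→b10/s2 MISS; vc=[18]
#7 0xb0→b22/s6 MISS; vc=[18]
#8 0x15e→b43/s3 L1-HIT; vc=[18]
#9 0x12c→b37/s5 MISS; vc=[18,53]
#10 0x15e→b43/s3 L1-HIT; vc=[18,53]
#11 0x12c→b37/s5 L1-HIT; vc=[18,53]
#12 0x15e→b43/s3 L1-HIT; vc=[18,53]
#13 0x19e→b51/s3 MISS; vc=[18,53,43]
#14 0x73→b14/s6 MISS; vc=[18,53,43,22]
#15 0xb4→b22/s6 VC-HIT; vc=[18,53,43,14]
#16 0x73→b14/s6 VC-HIT; vc=[18,53,43,22]

VC = [18, 53, 43, 22]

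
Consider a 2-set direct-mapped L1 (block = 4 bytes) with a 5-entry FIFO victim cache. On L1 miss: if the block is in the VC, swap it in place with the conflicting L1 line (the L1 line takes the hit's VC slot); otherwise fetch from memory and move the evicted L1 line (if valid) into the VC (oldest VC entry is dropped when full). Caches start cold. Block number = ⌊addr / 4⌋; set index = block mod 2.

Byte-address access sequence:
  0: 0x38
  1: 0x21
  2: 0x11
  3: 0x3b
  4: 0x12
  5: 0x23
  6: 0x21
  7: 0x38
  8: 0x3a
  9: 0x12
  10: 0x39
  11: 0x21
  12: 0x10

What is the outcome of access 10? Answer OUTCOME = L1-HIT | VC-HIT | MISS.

OUTCOME = VC-HIT

  [0] addr=0x38 blk=14 s=0: MISS | VC []
  [1] addr=0x21 blk=8 s=0: MISS | VC [14]
  [2] addr=0x11 blk=4 s=0: MISS | VC [14, 8]
  [3] addr=0x3b blk=14 s=0: VC-HIT | VC [4, 8]
  [4] addr=0x12 blk=4 s=0: VC-HIT | VC [14, 8]
  [5] addr=0x23 blk=8 s=0: VC-HIT | VC [14, 4]
  [6] addr=0x21 blk=8 s=0: L1-HIT | VC [14, 4]
  [7] addr=0x38 blk=14 s=0: VC-HIT | VC [8, 4]
  [8] addr=0x3a blk=14 s=0: L1-HIT | VC [8, 4]
  [9] addr=0x12 blk=4 s=0: VC-HIT | VC [8, 14]
  [10] addr=0x39 blk=14 s=0: VC-HIT | VC [8, 4]
  [11] addr=0x21 blk=8 s=0: VC-HIT | VC [14, 4]
  [12] addr=0x10 blk=4 s=0: VC-HIT | VC [14, 8]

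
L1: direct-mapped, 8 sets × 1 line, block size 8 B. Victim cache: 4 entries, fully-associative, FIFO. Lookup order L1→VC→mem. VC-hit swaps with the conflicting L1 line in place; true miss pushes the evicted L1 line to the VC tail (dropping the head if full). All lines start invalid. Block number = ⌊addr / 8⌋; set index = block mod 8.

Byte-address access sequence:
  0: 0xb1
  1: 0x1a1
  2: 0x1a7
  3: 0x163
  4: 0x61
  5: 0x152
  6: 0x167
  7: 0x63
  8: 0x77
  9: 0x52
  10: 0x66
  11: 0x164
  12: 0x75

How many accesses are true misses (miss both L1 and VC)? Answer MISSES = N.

#0 0xb1→b22/s6 MISS; vc=[]
#1 0x1a1→b52/s4 MISS; vc=[]
#2 0x1a7→b52/s4 L1-HIT; vc=[]
#3 0x163→b44/s4 MISS; vc=[52]
#4 0x61→b12/s4 MISS; vc=[52,44]
#5 0x152→b42/s2 MISS; vc=[52,44]
#6 0x167→b44/s4 VC-HIT; vc=[52,12]
#7 0x63→b12/s4 VC-HIT; vc=[52,44]
#8 0x77→b14/s6 MISS; vc=[52,44,22]
#9 0x52→b10/s2 MISS; vc=[52,44,22,42]
#10 0x66→b12/s4 L1-HIT; vc=[52,44,22,42]
#11 0x164→b44/s4 VC-HIT; vc=[52,12,22,42]
#12 0x75→b14/s6 L1-HIT; vc=[52,12,22,42]

MISSES = 7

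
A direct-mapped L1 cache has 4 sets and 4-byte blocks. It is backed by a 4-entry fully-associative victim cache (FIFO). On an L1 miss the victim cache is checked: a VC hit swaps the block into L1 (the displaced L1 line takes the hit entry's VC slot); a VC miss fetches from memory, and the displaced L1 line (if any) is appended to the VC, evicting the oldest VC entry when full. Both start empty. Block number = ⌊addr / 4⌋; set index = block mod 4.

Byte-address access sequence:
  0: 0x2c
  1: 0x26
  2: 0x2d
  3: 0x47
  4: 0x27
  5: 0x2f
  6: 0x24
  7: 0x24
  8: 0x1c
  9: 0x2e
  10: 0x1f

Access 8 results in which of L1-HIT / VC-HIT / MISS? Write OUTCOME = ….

OUTCOME = MISS

  [0] addr=0x2c blk=11 s=3: MISS | VC []
  [1] addr=0x26 blk=9 s=1: MISS | VC []
  [2] addr=0x2d blk=11 s=3: L1-HIT | VC []
  [3] addr=0x47 blk=17 s=1: MISS | VC [9]
  [4] addr=0x27 blk=9 s=1: VC-HIT | VC [17]
  [5] addr=0x2f blk=11 s=3: L1-HIT | VC [17]
  [6] addr=0x24 blk=9 s=1: L1-HIT | VC [17]
  [7] addr=0x24 blk=9 s=1: L1-HIT | VC [17]
  [8] addr=0x1c blk=7 s=3: MISS | VC [17, 11]
  [9] addr=0x2e blk=11 s=3: VC-HIT | VC [17, 7]
  [10] addr=0x1f blk=7 s=3: VC-HIT | VC [17, 11]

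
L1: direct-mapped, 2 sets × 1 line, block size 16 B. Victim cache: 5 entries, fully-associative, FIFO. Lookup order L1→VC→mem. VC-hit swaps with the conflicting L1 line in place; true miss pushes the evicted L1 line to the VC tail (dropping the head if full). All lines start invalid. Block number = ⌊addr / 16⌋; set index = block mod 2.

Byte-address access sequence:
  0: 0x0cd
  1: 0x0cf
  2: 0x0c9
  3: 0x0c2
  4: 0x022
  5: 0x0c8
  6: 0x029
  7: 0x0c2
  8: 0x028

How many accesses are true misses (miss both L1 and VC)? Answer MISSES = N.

MISSES = 2

#0 0xcd→b12/s0 MISS; vc=[]
#1 0xcf→b12/s0 L1-HIT; vc=[]
#2 0xc9→b12/s0 L1-HIT; vc=[]
#3 0xc2→b12/s0 L1-HIT; vc=[]
#4 0x22→b2/s0 MISS; vc=[12]
#5 0xc8→b12/s0 VC-HIT; vc=[2]
#6 0x29→b2/s0 VC-HIT; vc=[12]
#7 0xc2→b12/s0 VC-HIT; vc=[2]
#8 0x28→b2/s0 VC-HIT; vc=[12]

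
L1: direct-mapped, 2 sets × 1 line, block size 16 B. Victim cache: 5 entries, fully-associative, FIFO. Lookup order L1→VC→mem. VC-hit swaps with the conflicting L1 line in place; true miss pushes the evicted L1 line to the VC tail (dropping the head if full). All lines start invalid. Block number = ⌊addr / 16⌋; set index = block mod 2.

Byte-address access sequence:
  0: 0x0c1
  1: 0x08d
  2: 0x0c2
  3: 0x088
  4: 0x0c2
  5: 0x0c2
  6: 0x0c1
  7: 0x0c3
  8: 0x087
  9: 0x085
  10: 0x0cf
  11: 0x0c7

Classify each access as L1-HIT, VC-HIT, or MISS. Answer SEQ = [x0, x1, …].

0: 0xc1 (blk 12, set 0) → MISS  vc=[]
1: 0x8d (blk 8, set 0) → MISS  vc=[12]
2: 0xc2 (blk 12, set 0) → VC-HIT  vc=[8]
3: 0x88 (blk 8, set 0) → VC-HIT  vc=[12]
4: 0xc2 (blk 12, set 0) → VC-HIT  vc=[8]
5: 0xc2 (blk 12, set 0) → L1-HIT  vc=[8]
6: 0xc1 (blk 12, set 0) → L1-HIT  vc=[8]
7: 0xc3 (blk 12, set 0) → L1-HIT  vc=[8]
8: 0x87 (blk 8, set 0) → VC-HIT  vc=[12]
9: 0x85 (blk 8, set 0) → L1-HIT  vc=[12]
10: 0xcf (blk 12, set 0) → VC-HIT  vc=[8]
11: 0xc7 (blk 12, set 0) → L1-HIT  vc=[8]

SEQ = [MISS, MISS, VC-HIT, VC-HIT, VC-HIT, L1-HIT, L1-HIT, L1-HIT, VC-HIT, L1-HIT, VC-HIT, L1-HIT]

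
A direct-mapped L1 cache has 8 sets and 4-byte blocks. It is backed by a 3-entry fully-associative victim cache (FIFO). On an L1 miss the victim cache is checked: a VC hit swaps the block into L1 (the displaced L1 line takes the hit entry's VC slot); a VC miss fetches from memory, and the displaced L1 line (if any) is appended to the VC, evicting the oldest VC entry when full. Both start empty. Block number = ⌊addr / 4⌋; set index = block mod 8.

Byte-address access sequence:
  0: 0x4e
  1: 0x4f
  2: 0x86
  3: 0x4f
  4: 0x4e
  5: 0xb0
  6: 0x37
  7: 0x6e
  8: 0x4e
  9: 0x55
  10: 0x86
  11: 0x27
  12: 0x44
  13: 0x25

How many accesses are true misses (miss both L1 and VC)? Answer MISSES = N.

  [0] addr=0x4e blk=19 s=3: MISS | VC []
  [1] addr=0x4f blk=19 s=3: L1-HIT | VC []
  [2] addr=0x86 blk=33 s=1: MISS | VC []
  [3] addr=0x4f blk=19 s=3: L1-HIT | VC []
  [4] addr=0x4e blk=19 s=3: L1-HIT | VC []
  [5] addr=0xb0 blk=44 s=4: MISS | VC []
  [6] addr=0x37 blk=13 s=5: MISS | VC []
  [7] addr=0x6e blk=27 s=3: MISS | VC [19]
  [8] addr=0x4e blk=19 s=3: VC-HIT | VC [27]
  [9] addr=0x55 blk=21 s=5: MISS | VC [27, 13]
  [10] addr=0x86 blk=33 s=1: L1-HIT | VC [27, 13]
  [11] addr=0x27 blk=9 s=1: MISS | VC [27, 13, 33]
  [12] addr=0x44 blk=17 s=1: MISS | VC [13, 33, 9]
  [13] addr=0x25 blk=9 s=1: VC-HIT | VC [13, 33, 17]

MISSES = 8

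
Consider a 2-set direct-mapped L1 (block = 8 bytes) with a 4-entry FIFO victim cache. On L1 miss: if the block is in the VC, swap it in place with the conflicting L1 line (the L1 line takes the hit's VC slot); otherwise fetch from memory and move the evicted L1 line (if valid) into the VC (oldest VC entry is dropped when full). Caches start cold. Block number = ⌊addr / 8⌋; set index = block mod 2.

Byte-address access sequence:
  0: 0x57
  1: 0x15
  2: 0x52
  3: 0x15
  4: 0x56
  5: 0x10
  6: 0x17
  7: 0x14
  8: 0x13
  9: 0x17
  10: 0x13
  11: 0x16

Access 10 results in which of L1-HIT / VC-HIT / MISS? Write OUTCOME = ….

#0 0x57→b10/s0 MISS; vc=[]
#1 0x15→b2/s0 MISS; vc=[10]
#2 0x52→b10/s0 VC-HIT; vc=[2]
#3 0x15→b2/s0 VC-HIT; vc=[10]
#4 0x56→b10/s0 VC-HIT; vc=[2]
#5 0x10→b2/s0 VC-HIT; vc=[10]
#6 0x17→b2/s0 L1-HIT; vc=[10]
#7 0x14→b2/s0 L1-HIT; vc=[10]
#8 0x13→b2/s0 L1-HIT; vc=[10]
#9 0x17→b2/s0 L1-HIT; vc=[10]
#10 0x13→b2/s0 L1-HIT; vc=[10]
#11 0x16→b2/s0 L1-HIT; vc=[10]

OUTCOME = L1-HIT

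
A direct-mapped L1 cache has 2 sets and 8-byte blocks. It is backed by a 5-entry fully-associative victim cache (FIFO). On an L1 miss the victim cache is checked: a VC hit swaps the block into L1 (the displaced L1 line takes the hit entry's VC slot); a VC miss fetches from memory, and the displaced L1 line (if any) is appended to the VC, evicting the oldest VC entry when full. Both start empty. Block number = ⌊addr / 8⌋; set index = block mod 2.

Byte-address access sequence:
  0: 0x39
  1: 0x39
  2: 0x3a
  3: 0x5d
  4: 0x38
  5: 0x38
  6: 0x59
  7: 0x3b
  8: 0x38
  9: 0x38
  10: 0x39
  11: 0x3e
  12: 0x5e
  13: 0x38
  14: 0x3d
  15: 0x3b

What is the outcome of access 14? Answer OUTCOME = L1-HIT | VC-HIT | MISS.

#0 0x39→b7/s1 MISS; vc=[]
#1 0x39→b7/s1 L1-HIT; vc=[]
#2 0x3a→b7/s1 L1-HIT; vc=[]
#3 0x5d→b11/s1 MISS; vc=[7]
#4 0x38→b7/s1 VC-HIT; vc=[11]
#5 0x38→b7/s1 L1-HIT; vc=[11]
#6 0x59→b11/s1 VC-HIT; vc=[7]
#7 0x3b→b7/s1 VC-HIT; vc=[11]
#8 0x38→b7/s1 L1-HIT; vc=[11]
#9 0x38→b7/s1 L1-HIT; vc=[11]
#10 0x39→b7/s1 L1-HIT; vc=[11]
#11 0x3e→b7/s1 L1-HIT; vc=[11]
#12 0x5e→b11/s1 VC-HIT; vc=[7]
#13 0x38→b7/s1 VC-HIT; vc=[11]
#14 0x3d→b7/s1 L1-HIT; vc=[11]
#15 0x3b→b7/s1 L1-HIT; vc=[11]

OUTCOME = L1-HIT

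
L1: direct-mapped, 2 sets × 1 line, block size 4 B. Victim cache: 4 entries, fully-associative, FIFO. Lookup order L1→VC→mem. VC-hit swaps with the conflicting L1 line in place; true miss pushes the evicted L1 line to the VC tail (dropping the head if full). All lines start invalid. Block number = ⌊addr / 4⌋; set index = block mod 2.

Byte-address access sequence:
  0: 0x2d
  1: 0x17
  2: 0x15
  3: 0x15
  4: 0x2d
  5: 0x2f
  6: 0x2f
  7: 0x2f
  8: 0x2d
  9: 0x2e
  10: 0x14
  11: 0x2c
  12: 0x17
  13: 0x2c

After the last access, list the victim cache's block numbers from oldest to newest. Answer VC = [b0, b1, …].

VC = [5]

  [0] addr=0x2d blk=11 s=1: MISS | VC []
  [1] addr=0x17 blk=5 s=1: MISS | VC [11]
  [2] addr=0x15 blk=5 s=1: L1-HIT | VC [11]
  [3] addr=0x15 blk=5 s=1: L1-HIT | VC [11]
  [4] addr=0x2d blk=11 s=1: VC-HIT | VC [5]
  [5] addr=0x2f blk=11 s=1: L1-HIT | VC [5]
  [6] addr=0x2f blk=11 s=1: L1-HIT | VC [5]
  [7] addr=0x2f blk=11 s=1: L1-HIT | VC [5]
  [8] addr=0x2d blk=11 s=1: L1-HIT | VC [5]
  [9] addr=0x2e blk=11 s=1: L1-HIT | VC [5]
  [10] addr=0x14 blk=5 s=1: VC-HIT | VC [11]
  [11] addr=0x2c blk=11 s=1: VC-HIT | VC [5]
  [12] addr=0x17 blk=5 s=1: VC-HIT | VC [11]
  [13] addr=0x2c blk=11 s=1: VC-HIT | VC [5]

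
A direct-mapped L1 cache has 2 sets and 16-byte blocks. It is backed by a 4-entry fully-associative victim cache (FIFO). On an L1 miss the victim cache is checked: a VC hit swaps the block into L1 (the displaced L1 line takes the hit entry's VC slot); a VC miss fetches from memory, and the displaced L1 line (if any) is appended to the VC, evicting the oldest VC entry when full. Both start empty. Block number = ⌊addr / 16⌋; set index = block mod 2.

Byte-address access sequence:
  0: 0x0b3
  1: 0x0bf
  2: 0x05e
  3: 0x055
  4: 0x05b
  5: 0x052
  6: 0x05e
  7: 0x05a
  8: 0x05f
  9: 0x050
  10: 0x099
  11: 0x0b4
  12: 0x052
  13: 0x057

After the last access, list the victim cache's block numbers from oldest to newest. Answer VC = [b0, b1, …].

VC = [9, 11]

0: 0xb3 (blk 11, set 1) → MISS  vc=[]
1: 0xbf (blk 11, set 1) → L1-HIT  vc=[]
2: 0x5e (blk 5, set 1) → MISS  vc=[11]
3: 0x55 (blk 5, set 1) → L1-HIT  vc=[11]
4: 0x5b (blk 5, set 1) → L1-HIT  vc=[11]
5: 0x52 (blk 5, set 1) → L1-HIT  vc=[11]
6: 0x5e (blk 5, set 1) → L1-HIT  vc=[11]
7: 0x5a (blk 5, set 1) → L1-HIT  vc=[11]
8: 0x5f (blk 5, set 1) → L1-HIT  vc=[11]
9: 0x50 (blk 5, set 1) → L1-HIT  vc=[11]
10: 0x99 (blk 9, set 1) → MISS  vc=[11, 5]
11: 0xb4 (blk 11, set 1) → VC-HIT  vc=[9, 5]
12: 0x52 (blk 5, set 1) → VC-HIT  vc=[9, 11]
13: 0x57 (blk 5, set 1) → L1-HIT  vc=[9, 11]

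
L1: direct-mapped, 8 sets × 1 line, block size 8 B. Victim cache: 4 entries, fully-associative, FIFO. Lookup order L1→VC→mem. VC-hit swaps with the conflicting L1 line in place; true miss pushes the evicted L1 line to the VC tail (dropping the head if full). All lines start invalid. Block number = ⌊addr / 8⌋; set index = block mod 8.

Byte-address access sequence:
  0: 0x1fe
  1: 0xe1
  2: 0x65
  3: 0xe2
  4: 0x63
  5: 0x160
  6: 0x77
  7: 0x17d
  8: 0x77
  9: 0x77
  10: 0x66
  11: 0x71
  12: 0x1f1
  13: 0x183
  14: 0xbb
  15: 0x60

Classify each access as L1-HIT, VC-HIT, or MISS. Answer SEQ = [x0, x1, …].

SEQ = [MISS, MISS, MISS, VC-HIT, VC-HIT, MISS, MISS, MISS, L1-HIT, L1-HIT, VC-HIT, L1-HIT, MISS, MISS, MISS, L1-HIT]

0: 0x1fe (blk 63, set 7) → MISS  vc=[]
1: 0xe1 (blk 28, set 4) → MISS  vc=[]
2: 0x65 (blk 12, set 4) → MISS  vc=[28]
3: 0xe2 (blk 28, set 4) → VC-HIT  vc=[12]
4: 0x63 (blk 12, set 4) → VC-HIT  vc=[28]
5: 0x160 (blk 44, set 4) → MISS  vc=[28, 12]
6: 0x77 (blk 14, set 6) → MISS  vc=[28, 12]
7: 0x17d (blk 47, set 7) → MISS  vc=[28, 12, 63]
8: 0x77 (blk 14, set 6) → L1-HIT  vc=[28, 12, 63]
9: 0x77 (blk 14, set 6) → L1-HIT  vc=[28, 12, 63]
10: 0x66 (blk 12, set 4) → VC-HIT  vc=[28, 44, 63]
11: 0x71 (blk 14, set 6) → L1-HIT  vc=[28, 44, 63]
12: 0x1f1 (blk 62, set 6) → MISS  vc=[28, 44, 63, 14]
13: 0x183 (blk 48, set 0) → MISS  vc=[28, 44, 63, 14]
14: 0xbb (blk 23, set 7) → MISS  vc=[44, 63, 14, 47]
15: 0x60 (blk 12, set 4) → L1-HIT  vc=[44, 63, 14, 47]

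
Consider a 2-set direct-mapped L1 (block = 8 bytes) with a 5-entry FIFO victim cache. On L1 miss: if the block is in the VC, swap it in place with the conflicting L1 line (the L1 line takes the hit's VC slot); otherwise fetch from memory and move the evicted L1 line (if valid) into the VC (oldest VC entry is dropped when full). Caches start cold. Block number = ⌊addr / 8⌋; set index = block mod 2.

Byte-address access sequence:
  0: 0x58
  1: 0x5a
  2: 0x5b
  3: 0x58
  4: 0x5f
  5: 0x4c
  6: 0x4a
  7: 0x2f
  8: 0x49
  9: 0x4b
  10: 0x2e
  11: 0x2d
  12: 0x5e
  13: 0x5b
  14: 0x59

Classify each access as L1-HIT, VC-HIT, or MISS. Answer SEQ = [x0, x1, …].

0: 0x58 (blk 11, set 1) → MISS  vc=[]
1: 0x5a (blk 11, set 1) → L1-HIT  vc=[]
2: 0x5b (blk 11, set 1) → L1-HIT  vc=[]
3: 0x58 (blk 11, set 1) → L1-HIT  vc=[]
4: 0x5f (blk 11, set 1) → L1-HIT  vc=[]
5: 0x4c (blk 9, set 1) → MISS  vc=[11]
6: 0x4a (blk 9, set 1) → L1-HIT  vc=[11]
7: 0x2f (blk 5, set 1) → MISS  vc=[11, 9]
8: 0x49 (blk 9, set 1) → VC-HIT  vc=[11, 5]
9: 0x4b (blk 9, set 1) → L1-HIT  vc=[11, 5]
10: 0x2e (blk 5, set 1) → VC-HIT  vc=[11, 9]
11: 0x2d (blk 5, set 1) → L1-HIT  vc=[11, 9]
12: 0x5e (blk 11, set 1) → VC-HIT  vc=[5, 9]
13: 0x5b (blk 11, set 1) → L1-HIT  vc=[5, 9]
14: 0x59 (blk 11, set 1) → L1-HIT  vc=[5, 9]

SEQ = [MISS, L1-HIT, L1-HIT, L1-HIT, L1-HIT, MISS, L1-HIT, MISS, VC-HIT, L1-HIT, VC-HIT, L1-HIT, VC-HIT, L1-HIT, L1-HIT]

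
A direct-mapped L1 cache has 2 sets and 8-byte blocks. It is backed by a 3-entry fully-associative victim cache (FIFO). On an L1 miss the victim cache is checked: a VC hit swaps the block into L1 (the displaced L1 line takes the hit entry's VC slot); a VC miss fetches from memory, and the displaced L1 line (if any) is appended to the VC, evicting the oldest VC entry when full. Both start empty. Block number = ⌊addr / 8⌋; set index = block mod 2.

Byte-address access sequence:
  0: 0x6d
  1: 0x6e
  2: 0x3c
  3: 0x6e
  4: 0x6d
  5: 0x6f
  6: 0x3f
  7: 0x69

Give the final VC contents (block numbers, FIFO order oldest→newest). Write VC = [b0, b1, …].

VC = [7]

0: 0x6d (blk 13, set 1) → MISS  vc=[]
1: 0x6e (blk 13, set 1) → L1-HIT  vc=[]
2: 0x3c (blk 7, set 1) → MISS  vc=[13]
3: 0x6e (blk 13, set 1) → VC-HIT  vc=[7]
4: 0x6d (blk 13, set 1) → L1-HIT  vc=[7]
5: 0x6f (blk 13, set 1) → L1-HIT  vc=[7]
6: 0x3f (blk 7, set 1) → VC-HIT  vc=[13]
7: 0x69 (blk 13, set 1) → VC-HIT  vc=[7]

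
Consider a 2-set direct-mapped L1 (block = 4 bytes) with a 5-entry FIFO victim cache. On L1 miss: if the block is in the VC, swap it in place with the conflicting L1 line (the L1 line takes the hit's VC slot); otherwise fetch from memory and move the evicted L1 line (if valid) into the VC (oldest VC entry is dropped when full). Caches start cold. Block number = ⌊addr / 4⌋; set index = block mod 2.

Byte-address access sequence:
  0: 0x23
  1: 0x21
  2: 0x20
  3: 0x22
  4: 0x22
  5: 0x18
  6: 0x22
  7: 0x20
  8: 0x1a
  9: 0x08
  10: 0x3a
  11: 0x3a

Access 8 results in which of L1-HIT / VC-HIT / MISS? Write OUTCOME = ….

OUTCOME = VC-HIT

  [0] addr=0x23 blk=8 s=0: MISS | VC []
  [1] addr=0x21 blk=8 s=0: L1-HIT | VC []
  [2] addr=0x20 blk=8 s=0: L1-HIT | VC []
  [3] addr=0x22 blk=8 s=0: L1-HIT | VC []
  [4] addr=0x22 blk=8 s=0: L1-HIT | VC []
  [5] addr=0x18 blk=6 s=0: MISS | VC [8]
  [6] addr=0x22 blk=8 s=0: VC-HIT | VC [6]
  [7] addr=0x20 blk=8 s=0: L1-HIT | VC [6]
  [8] addr=0x1a blk=6 s=0: VC-HIT | VC [8]
  [9] addr=0x8 blk=2 s=0: MISS | VC [8, 6]
  [10] addr=0x3a blk=14 s=0: MISS | VC [8, 6, 2]
  [11] addr=0x3a blk=14 s=0: L1-HIT | VC [8, 6, 2]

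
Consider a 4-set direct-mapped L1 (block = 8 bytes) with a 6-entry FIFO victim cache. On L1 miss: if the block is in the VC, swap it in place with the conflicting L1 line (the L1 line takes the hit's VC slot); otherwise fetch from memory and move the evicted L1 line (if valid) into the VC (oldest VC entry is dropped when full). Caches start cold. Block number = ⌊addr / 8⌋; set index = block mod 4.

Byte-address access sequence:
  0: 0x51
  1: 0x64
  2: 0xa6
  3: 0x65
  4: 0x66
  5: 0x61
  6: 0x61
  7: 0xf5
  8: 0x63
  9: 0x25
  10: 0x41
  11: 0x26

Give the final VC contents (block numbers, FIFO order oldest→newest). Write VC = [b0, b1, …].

0: 0x51 (blk 10, set 2) → MISS  vc=[]
1: 0x64 (blk 12, set 0) → MISS  vc=[]
2: 0xa6 (blk 20, set 0) → MISS  vc=[12]
3: 0x65 (blk 12, set 0) → VC-HIT  vc=[20]
4: 0x66 (blk 12, set 0) → L1-HIT  vc=[20]
5: 0x61 (blk 12, set 0) → L1-HIT  vc=[20]
6: 0x61 (blk 12, set 0) → L1-HIT  vc=[20]
7: 0xf5 (blk 30, set 2) → MISS  vc=[20, 10]
8: 0x63 (blk 12, set 0) → L1-HIT  vc=[20, 10]
9: 0x25 (blk 4, set 0) → MISS  vc=[20, 10, 12]
10: 0x41 (blk 8, set 0) → MISS  vc=[20, 10, 12, 4]
11: 0x26 (blk 4, set 0) → VC-HIT  vc=[20, 10, 12, 8]

VC = [20, 10, 12, 8]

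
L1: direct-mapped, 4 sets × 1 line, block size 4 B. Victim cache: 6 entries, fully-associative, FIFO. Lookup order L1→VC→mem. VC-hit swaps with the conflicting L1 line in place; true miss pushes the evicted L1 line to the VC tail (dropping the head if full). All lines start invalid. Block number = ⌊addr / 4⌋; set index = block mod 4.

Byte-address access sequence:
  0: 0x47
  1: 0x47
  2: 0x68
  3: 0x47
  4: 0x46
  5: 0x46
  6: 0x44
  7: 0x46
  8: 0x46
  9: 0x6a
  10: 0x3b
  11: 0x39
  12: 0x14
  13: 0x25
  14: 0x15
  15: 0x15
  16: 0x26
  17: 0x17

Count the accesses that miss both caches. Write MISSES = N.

#0 0x47→b17/s1 MISS; vc=[]
#1 0x47→b17/s1 L1-HIT; vc=[]
#2 0x68→b26/s2 MISS; vc=[]
#3 0x47→b17/s1 L1-HIT; vc=[]
#4 0x46→b17/s1 L1-HIT; vc=[]
#5 0x46→b17/s1 L1-HIT; vc=[]
#6 0x44→b17/s1 L1-HIT; vc=[]
#7 0x46→b17/s1 L1-HIT; vc=[]
#8 0x46→b17/s1 L1-HIT; vc=[]
#9 0x6a→b26/s2 L1-HIT; vc=[]
#10 0x3b→b14/s2 MISS; vc=[26]
#11 0x39→b14/s2 L1-HIT; vc=[26]
#12 0x14→b5/s1 MISS; vc=[26,17]
#13 0x25→b9/s1 MISS; vc=[26,17,5]
#14 0x15→b5/s1 VC-HIT; vc=[26,17,9]
#15 0x15→b5/s1 L1-HIT; vc=[26,17,9]
#16 0x26→b9/s1 VC-HIT; vc=[26,17,5]
#17 0x17→b5/s1 VC-HIT; vc=[26,17,9]

MISSES = 5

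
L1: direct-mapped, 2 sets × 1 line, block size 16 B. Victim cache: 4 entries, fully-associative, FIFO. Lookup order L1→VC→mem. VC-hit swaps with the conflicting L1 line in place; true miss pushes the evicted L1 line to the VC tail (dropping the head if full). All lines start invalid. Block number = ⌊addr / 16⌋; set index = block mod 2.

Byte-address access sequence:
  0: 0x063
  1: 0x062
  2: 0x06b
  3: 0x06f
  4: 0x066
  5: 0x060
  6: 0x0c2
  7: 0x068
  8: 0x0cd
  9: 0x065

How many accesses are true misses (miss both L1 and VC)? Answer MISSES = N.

MISSES = 2

0: 0x63 (blk 6, set 0) → MISS  vc=[]
1: 0x62 (blk 6, set 0) → L1-HIT  vc=[]
2: 0x6b (blk 6, set 0) → L1-HIT  vc=[]
3: 0x6f (blk 6, set 0) → L1-HIT  vc=[]
4: 0x66 (blk 6, set 0) → L1-HIT  vc=[]
5: 0x60 (blk 6, set 0) → L1-HIT  vc=[]
6: 0xc2 (blk 12, set 0) → MISS  vc=[6]
7: 0x68 (blk 6, set 0) → VC-HIT  vc=[12]
8: 0xcd (blk 12, set 0) → VC-HIT  vc=[6]
9: 0x65 (blk 6, set 0) → VC-HIT  vc=[12]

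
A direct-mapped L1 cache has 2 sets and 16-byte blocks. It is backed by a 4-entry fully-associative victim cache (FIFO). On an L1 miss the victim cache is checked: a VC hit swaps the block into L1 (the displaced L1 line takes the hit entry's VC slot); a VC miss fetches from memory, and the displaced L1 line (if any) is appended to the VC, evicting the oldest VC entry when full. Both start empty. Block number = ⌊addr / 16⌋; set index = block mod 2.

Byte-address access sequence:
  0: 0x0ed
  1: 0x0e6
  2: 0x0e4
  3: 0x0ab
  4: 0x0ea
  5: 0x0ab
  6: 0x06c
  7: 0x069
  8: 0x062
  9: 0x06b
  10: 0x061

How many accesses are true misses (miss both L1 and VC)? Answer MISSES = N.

MISSES = 3

0: 0xed (blk 14, set 0) → MISS  vc=[]
1: 0xe6 (blk 14, set 0) → L1-HIT  vc=[]
2: 0xe4 (blk 14, set 0) → L1-HIT  vc=[]
3: 0xab (blk 10, set 0) → MISS  vc=[14]
4: 0xea (blk 14, set 0) → VC-HIT  vc=[10]
5: 0xab (blk 10, set 0) → VC-HIT  vc=[14]
6: 0x6c (blk 6, set 0) → MISS  vc=[14, 10]
7: 0x69 (blk 6, set 0) → L1-HIT  vc=[14, 10]
8: 0x62 (blk 6, set 0) → L1-HIT  vc=[14, 10]
9: 0x6b (blk 6, set 0) → L1-HIT  vc=[14, 10]
10: 0x61 (blk 6, set 0) → L1-HIT  vc=[14, 10]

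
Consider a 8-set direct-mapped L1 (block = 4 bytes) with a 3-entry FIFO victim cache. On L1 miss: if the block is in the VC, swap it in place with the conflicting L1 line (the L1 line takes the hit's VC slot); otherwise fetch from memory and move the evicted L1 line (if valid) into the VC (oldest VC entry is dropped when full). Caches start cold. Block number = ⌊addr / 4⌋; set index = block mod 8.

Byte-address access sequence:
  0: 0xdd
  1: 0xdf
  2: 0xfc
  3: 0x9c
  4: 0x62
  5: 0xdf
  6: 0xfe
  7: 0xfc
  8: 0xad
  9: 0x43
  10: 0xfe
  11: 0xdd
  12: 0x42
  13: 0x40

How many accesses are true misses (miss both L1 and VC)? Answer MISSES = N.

  [0] addr=0xdd blk=55 s=7: MISS | VC []
  [1] addr=0xdf blk=55 s=7: L1-HIT | VC []
  [2] addr=0xfc blk=63 s=7: MISS | VC [55]
  [3] addr=0x9c blk=39 s=7: MISS | VC [55, 63]
  [4] addr=0x62 blk=24 s=0: MISS | VC [55, 63]
  [5] addr=0xdf blk=55 s=7: VC-HIT | VC [39, 63]
  [6] addr=0xfe blk=63 s=7: VC-HIT | VC [39, 55]
  [7] addr=0xfc blk=63 s=7: L1-HIT | VC [39, 55]
  [8] addr=0xad blk=43 s=3: MISS | VC [39, 55]
  [9] addr=0x43 blk=16 s=0: MISS | VC [39, 55, 24]
  [10] addr=0xfe blk=63 s=7: L1-HIT | VC [39, 55, 24]
  [11] addr=0xdd blk=55 s=7: VC-HIT | VC [39, 63, 24]
  [12] addr=0x42 blk=16 s=0: L1-HIT | VC [39, 63, 24]
  [13] addr=0x40 blk=16 s=0: L1-HIT | VC [39, 63, 24]

MISSES = 6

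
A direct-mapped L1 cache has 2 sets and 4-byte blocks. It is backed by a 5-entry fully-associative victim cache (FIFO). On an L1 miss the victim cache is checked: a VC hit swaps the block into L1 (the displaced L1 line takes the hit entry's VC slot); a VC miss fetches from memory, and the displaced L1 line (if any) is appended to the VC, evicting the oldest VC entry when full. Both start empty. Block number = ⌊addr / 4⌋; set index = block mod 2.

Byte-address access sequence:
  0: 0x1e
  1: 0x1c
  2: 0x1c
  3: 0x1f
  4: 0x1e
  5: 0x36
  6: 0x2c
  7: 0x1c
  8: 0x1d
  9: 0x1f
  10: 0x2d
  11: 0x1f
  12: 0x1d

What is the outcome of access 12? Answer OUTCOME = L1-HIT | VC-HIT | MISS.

0: 0x1e (blk 7, set 1) → MISS  vc=[]
1: 0x1c (blk 7, set 1) → L1-HIT  vc=[]
2: 0x1c (blk 7, set 1) → L1-HIT  vc=[]
3: 0x1f (blk 7, set 1) → L1-HIT  vc=[]
4: 0x1e (blk 7, set 1) → L1-HIT  vc=[]
5: 0x36 (blk 13, set 1) → MISS  vc=[7]
6: 0x2c (blk 11, set 1) → MISS  vc=[7, 13]
7: 0x1c (blk 7, set 1) → VC-HIT  vc=[11, 13]
8: 0x1d (blk 7, set 1) → L1-HIT  vc=[11, 13]
9: 0x1f (blk 7, set 1) → L1-HIT  vc=[11, 13]
10: 0x2d (blk 11, set 1) → VC-HIT  vc=[7, 13]
11: 0x1f (blk 7, set 1) → VC-HIT  vc=[11, 13]
12: 0x1d (blk 7, set 1) → L1-HIT  vc=[11, 13]

OUTCOME = L1-HIT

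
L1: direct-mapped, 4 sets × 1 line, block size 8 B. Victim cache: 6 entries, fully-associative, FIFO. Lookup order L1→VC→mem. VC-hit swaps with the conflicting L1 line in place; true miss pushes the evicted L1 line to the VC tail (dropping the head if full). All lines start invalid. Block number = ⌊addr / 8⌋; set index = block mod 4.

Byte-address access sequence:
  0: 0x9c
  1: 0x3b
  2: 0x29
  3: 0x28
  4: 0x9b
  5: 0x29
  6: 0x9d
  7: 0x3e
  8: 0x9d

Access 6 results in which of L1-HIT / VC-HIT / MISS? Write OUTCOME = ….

#0 0x9c→b19/s3 MISS; vc=[]
#1 0x3b→b7/s3 MISS; vc=[19]
#2 0x29→b5/s1 MISS; vc=[19]
#3 0x28→b5/s1 L1-HIT; vc=[19]
#4 0x9b→b19/s3 VC-HIT; vc=[7]
#5 0x29→b5/s1 L1-HIT; vc=[7]
#6 0x9d→b19/s3 L1-HIT; vc=[7]
#7 0x3e→b7/s3 VC-HIT; vc=[19]
#8 0x9d→b19/s3 VC-HIT; vc=[7]

OUTCOME = L1-HIT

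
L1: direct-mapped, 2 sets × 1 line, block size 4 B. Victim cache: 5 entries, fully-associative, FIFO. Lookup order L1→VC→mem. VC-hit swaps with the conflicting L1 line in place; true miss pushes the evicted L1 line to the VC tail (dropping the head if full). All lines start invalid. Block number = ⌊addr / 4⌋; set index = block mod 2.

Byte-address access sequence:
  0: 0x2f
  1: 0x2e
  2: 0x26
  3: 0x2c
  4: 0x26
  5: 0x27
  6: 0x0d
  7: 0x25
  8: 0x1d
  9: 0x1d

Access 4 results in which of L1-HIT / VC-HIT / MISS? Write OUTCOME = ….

0: 0x2f (blk 11, set 1) → MISS  vc=[]
1: 0x2e (blk 11, set 1) → L1-HIT  vc=[]
2: 0x26 (blk 9, set 1) → MISS  vc=[11]
3: 0x2c (blk 11, set 1) → VC-HIT  vc=[9]
4: 0x26 (blk 9, set 1) → VC-HIT  vc=[11]
5: 0x27 (blk 9, set 1) → L1-HIT  vc=[11]
6: 0xd (blk 3, set 1) → MISS  vc=[11, 9]
7: 0x25 (blk 9, set 1) → VC-HIT  vc=[11, 3]
8: 0x1d (blk 7, set 1) → MISS  vc=[11, 3, 9]
9: 0x1d (blk 7, set 1) → L1-HIT  vc=[11, 3, 9]

OUTCOME = VC-HIT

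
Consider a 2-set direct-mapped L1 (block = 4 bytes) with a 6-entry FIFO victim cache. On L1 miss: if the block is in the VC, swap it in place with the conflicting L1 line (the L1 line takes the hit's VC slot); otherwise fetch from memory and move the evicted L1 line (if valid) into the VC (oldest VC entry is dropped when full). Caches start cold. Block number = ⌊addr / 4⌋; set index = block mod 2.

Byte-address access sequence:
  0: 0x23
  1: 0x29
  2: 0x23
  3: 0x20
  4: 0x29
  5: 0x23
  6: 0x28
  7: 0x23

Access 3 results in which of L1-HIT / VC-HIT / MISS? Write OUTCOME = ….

#0 0x23→b8/s0 MISS; vc=[]
#1 0x29→b10/s0 MISS; vc=[8]
#2 0x23→b8/s0 VC-HIT; vc=[10]
#3 0x20→b8/s0 L1-HIT; vc=[10]
#4 0x29→b10/s0 VC-HIT; vc=[8]
#5 0x23→b8/s0 VC-HIT; vc=[10]
#6 0x28→b10/s0 VC-HIT; vc=[8]
#7 0x23→b8/s0 VC-HIT; vc=[10]

OUTCOME = L1-HIT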